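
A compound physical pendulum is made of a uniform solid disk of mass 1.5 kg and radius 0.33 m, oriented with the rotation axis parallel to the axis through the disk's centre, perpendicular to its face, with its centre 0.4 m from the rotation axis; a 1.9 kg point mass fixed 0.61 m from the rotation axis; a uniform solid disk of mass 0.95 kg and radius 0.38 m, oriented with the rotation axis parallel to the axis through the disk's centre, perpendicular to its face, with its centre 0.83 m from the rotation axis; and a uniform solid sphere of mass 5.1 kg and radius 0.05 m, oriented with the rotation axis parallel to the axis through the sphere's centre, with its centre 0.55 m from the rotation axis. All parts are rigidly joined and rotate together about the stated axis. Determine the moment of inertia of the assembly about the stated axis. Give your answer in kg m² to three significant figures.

3.30

Solid disk: I_cm = (1/2)MR² = (1/2)(1.5)(0.33)² = 0.081675 kg m²; centre at d = 0.4 m, so the parallel axis theorem gives I = 0.081675 + (1.5)(0.4)² = 0.32168 kg m².
Point mass: I_cm = 0; centre at d = 0.61 m, so the parallel axis theorem gives I = 0 + (1.9)(0.61)² = 0.70699 kg m².
Solid disk: I_cm = (1/2)MR² = (1/2)(0.95)(0.38)² = 0.06859 kg m²; centre at d = 0.83 m, so the parallel axis theorem gives I = 0.06859 + (0.95)(0.83)² = 0.72304 kg m².
Solid sphere: I_cm = (2/5)MR² = (2/5)(5.1)(0.05)² = 0.0051 kg m²; centre at d = 0.55 m, so the parallel axis theorem gives I = 0.0051 + (5.1)(0.55)² = 1.5479 kg m².
Total I = 0.32168 + 0.70699 + 0.72304 + 1.5479 = 3.2996 kg m².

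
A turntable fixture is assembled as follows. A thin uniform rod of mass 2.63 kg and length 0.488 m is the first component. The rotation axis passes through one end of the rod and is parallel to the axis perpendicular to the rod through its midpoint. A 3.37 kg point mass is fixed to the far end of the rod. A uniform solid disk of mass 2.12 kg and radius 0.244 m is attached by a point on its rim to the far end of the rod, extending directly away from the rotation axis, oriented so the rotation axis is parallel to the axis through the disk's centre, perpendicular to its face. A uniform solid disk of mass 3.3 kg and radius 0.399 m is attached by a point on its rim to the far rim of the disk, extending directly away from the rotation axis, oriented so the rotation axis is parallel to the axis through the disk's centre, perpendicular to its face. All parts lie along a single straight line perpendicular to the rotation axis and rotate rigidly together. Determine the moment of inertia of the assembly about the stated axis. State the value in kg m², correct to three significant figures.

8.71

Thin rod: I_cm = (1/12)ML² = (1/12)(2.63)(0.488)² = 0.052193 kg m²; centre at d = 0.244 m, so I = I_cm + Md² gives I = 0.052193 + (2.63)(0.244)² = 0.20877 kg m².
Point mass: I_cm = 0; centre at d = 0.244 + 0.244 = 0.488 m, so I = I_cm + Md² gives I = 0 + (3.37)(0.488)² = 0.80255 kg m².
Solid disk: I_cm = (1/2)MR² = (1/2)(2.12)(0.244)² = 0.063108 kg m²; centre at d = 0.244 + 0.244 + 0.244 = 0.732 m, so I = I_cm + Md² gives I = 0.063108 + (2.12)(0.732)² = 1.1991 kg m².
Solid disk: I_cm = (1/2)MR² = (1/2)(3.3)(0.399)² = 0.26268 kg m²; centre at d = 0.244 + 0.244 + 0.244 + 0.244 + 0.399 = 1.375 m, so I = I_cm + Md² gives I = 0.26268 + (3.3)(1.375)² = 6.5017 kg m².
Total I = 0.20877 + 0.80255 + 1.1991 + 6.5017 = 8.7121 kg m².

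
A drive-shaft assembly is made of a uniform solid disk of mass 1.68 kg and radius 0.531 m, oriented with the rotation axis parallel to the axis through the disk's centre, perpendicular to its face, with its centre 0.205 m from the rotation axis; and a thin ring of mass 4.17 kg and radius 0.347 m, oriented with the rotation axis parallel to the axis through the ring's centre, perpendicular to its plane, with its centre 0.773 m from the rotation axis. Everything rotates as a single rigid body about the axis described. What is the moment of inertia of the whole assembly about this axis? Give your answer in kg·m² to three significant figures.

Solid disk: I_cm = (1/2)MR² = (1/2)(1.68)(0.531)² = 0.23685 kg·m²; centre at d = 0.205 m, so I = I_cm + Md² gives I = 0.23685 + (1.68)(0.205)² = 0.30745 kg·m².
Thin ring: I_cm = MR² = (4.17)(0.347)² = 0.50211 kg·m²; centre at d = 0.773 m, so I = I_cm + Md² gives I = 0.50211 + (4.17)(0.773)² = 2.9938 kg·m².
Total I = 0.30745 + 2.9938 = 3.3013 kg·m².

3.30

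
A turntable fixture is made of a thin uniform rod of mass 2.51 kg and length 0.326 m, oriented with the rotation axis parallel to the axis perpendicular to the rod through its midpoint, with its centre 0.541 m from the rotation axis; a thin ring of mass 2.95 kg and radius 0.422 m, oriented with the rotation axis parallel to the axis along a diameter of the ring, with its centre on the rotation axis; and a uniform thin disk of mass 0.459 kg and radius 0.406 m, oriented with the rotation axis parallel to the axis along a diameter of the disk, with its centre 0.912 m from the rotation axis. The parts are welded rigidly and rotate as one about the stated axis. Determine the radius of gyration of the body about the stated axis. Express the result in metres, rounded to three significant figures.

0.490

Thin rod: I_cm = (1/12)ML² = (1/12)(2.51)(0.326)² = 0.022229 kg·m²; centre at d = 0.541 m, so the parallel axis theorem gives I = 0.022229 + (2.51)(0.541)² = 0.75686 kg·m².
Thin ring: I_cm = (1/2)MR² = (1/2)(2.95)(0.422)² = 0.26267 kg·m²; axis through the centre, so I = 0.26267 kg·m².
Thin disk: I_cm = (1/4)MR² = (1/4)(0.459)(0.406)² = 0.018915 kg·m²; centre at d = 0.912 m, so the parallel axis theorem gives I = 0.018915 + (0.459)(0.912)² = 0.40069 kg·m².
Total I = 1.4202 kg·m²; total mass M = 5.919 kg.
k = √(I/M) = √(1.4202/5.919) = 0.48984 m.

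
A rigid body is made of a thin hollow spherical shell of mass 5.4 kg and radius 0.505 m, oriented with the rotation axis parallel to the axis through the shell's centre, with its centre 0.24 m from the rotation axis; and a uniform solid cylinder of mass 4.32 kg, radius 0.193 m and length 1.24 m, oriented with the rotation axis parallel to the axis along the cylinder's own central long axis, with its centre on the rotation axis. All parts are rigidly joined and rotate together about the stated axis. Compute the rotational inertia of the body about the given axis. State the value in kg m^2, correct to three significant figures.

Spherical shell: I_cm = (2/3)MR² = (2/3)(5.4)(0.505)² = 0.91809 kg m^2; centre at d = 0.24 m, so the parallel axis theorem gives I = 0.91809 + (5.4)(0.24)² = 1.2291 kg m^2.
Solid cylinder: I_cm = (1/2)MR² = (1/2)(4.32)(0.193)² = 0.080458 kg m^2; axis through the centre, so I = 0.080458 kg m^2.
Total I = 1.2291 + 0.080458 = 1.3096 kg m^2.

1.31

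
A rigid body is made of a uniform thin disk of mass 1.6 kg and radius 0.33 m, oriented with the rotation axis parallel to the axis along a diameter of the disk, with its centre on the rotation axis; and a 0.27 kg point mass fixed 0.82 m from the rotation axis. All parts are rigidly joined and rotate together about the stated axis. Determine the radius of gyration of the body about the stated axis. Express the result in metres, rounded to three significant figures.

Thin disk: I_cm = (1/4)MR² = (1/4)(1.6)(0.33)² = 0.04356 kg m²; axis through the centre, so I = 0.04356 kg m².
Point mass: I_cm = 0; centre at d = 0.82 m, so I = I_cm + Md² gives I = 0 + (0.27)(0.82)² = 0.18155 kg m².
Total I = 0.22511 kg m²; total mass M = 1.87 kg.
k = √(I/M) = √(0.22511/1.87) = 0.34696 m.

0.347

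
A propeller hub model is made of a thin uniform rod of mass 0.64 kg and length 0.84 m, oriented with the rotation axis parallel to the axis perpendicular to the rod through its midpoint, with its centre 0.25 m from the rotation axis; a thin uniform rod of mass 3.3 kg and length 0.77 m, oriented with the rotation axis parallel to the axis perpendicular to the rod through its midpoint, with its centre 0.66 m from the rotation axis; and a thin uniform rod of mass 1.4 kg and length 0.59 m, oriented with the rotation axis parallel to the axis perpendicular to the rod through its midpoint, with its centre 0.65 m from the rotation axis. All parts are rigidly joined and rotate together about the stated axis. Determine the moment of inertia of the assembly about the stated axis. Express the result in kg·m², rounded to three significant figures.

Thin rod: I_cm = (1/12)ML² = (1/12)(0.64)(0.84)² = 0.037632 kg·m²; centre at d = 0.25 m, so the parallel axis theorem gives I = 0.037632 + (0.64)(0.25)² = 0.077632 kg·m².
Thin rod: I_cm = (1/12)ML² = (1/12)(3.3)(0.77)² = 0.16305 kg·m²; centre at d = 0.66 m, so the parallel axis theorem gives I = 0.16305 + (3.3)(0.66)² = 1.6005 kg·m².
Thin rod: I_cm = (1/12)ML² = (1/12)(1.4)(0.59)² = 0.040612 kg·m²; centre at d = 0.65 m, so the parallel axis theorem gives I = 0.040612 + (1.4)(0.65)² = 0.63211 kg·m².
Total I = 0.077632 + 1.6005 + 0.63211 = 2.3103 kg·m².

2.31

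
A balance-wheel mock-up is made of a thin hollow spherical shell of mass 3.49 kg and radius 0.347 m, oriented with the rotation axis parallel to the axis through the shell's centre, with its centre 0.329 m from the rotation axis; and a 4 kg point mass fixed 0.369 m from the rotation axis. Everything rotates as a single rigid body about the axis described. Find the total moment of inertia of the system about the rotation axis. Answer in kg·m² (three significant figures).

Spherical shell: I_cm = (2/3)MR² = (2/3)(3.49)(0.347)² = 0.28015 kg·m²; centre at d = 0.329 m, so the parallel axis theorem gives I = 0.28015 + (3.49)(0.329)² = 0.65791 kg·m².
Point mass: I_cm = 0; centre at d = 0.369 m, so the parallel axis theorem gives I = 0 + (4)(0.369)² = 0.54464 kg·m².
Total I = 0.65791 + 0.54464 = 1.2026 kg·m².

1.20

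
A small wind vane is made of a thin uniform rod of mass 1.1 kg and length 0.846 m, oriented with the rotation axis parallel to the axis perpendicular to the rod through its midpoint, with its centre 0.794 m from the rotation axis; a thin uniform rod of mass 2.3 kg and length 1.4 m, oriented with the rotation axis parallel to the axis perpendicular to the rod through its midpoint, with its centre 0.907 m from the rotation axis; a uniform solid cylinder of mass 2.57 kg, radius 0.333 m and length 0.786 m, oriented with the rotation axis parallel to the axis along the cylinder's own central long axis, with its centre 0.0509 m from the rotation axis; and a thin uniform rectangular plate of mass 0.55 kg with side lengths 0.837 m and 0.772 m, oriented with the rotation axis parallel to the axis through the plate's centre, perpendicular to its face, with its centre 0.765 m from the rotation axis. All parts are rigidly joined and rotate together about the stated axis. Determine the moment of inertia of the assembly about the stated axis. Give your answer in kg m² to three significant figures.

Thin rod: I_cm = (1/12)ML² = (1/12)(1.1)(0.846)² = 0.065607 kg m²; centre at d = 0.794 m, so the parallel axis theorem gives I = 0.065607 + (1.1)(0.794)² = 0.75909 kg m².
Thin rod: I_cm = (1/12)ML² = (1/12)(2.3)(1.4)² = 0.37567 kg m²; centre at d = 0.907 m, so the parallel axis theorem gives I = 0.37567 + (2.3)(0.907)² = 2.2678 kg m².
Solid cylinder: I_cm = (1/2)MR² = (1/2)(2.57)(0.333)² = 0.14249 kg m²; centre at d = 0.0509 m, so the parallel axis theorem gives I = 0.14249 + (2.57)(0.0509)² = 0.14915 kg m².
Rectangular plate: I_cm = (1/12)M(a²+b²) = (1/12)(0.55)[(0.837)² + (0.772)²] = 0.059425 kg m²; centre at d = 0.765 m, so the parallel axis theorem gives I = 0.059425 + (0.55)(0.765)² = 0.3813 kg m².
Total I = 0.75909 + 2.2678 + 0.14915 + 0.3813 = 3.5573 kg m².

3.56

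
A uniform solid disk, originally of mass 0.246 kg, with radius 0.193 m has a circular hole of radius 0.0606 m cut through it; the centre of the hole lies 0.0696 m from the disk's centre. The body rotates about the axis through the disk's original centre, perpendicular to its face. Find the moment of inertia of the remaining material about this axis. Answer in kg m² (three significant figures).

Unpierced body about its centre: I₀ = (1/2)MR² = (1/2)(0.246)(0.193)² = 0.0045816 kg m².
The removed disk has mass m = M·(r/R)² = (0.246)(0.0606/0.193)² = 0.024253 kg (same uniform areal density).
Its moment of inertia about the rotation axis (parallel-axis theorem): I_hole = (1/2)mr² + md² = (1/2)(0.024253)(0.0606)² + (0.024253)(0.0696)² = 0.00016202 kg m².
Treating the hole as negative mass, I = I₀ − I_hole = 0.0045816 − 0.00016202 = 0.0044196 kg m².

0.00442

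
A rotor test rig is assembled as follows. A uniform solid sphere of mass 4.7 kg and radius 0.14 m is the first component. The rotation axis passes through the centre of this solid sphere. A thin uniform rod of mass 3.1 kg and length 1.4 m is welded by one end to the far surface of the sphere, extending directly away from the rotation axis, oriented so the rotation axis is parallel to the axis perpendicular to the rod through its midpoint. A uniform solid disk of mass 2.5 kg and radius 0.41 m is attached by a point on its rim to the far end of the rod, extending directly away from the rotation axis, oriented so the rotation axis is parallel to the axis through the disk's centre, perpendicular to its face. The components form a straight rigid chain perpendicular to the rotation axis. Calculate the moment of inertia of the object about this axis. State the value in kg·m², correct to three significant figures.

Solid sphere: I_cm = (2/5)MR² = (2/5)(4.7)(0.14)² = 0.036848 kg·m²; axis through the centre, so I = 0.036848 kg·m².
Thin rod: I_cm = (1/12)ML² = (1/12)(3.1)(1.4)² = 0.50633 kg·m²; centre at d = 0.14 + 0.7 = 0.84 m, so the parallel axis theorem gives I = 0.50633 + (3.1)(0.84)² = 2.6937 kg·m².
Solid disk: I_cm = (1/2)MR² = (1/2)(2.5)(0.41)² = 0.21012 kg·m²; centre at d = 0.14 + 0.7 + 0.7 + 0.41 = 1.95 m, so the parallel axis theorem gives I = 0.21012 + (2.5)(1.95)² = 9.7164 kg·m².
Total I = 0.036848 + 2.6937 + 9.7164 = 12.447 kg·m².

12.4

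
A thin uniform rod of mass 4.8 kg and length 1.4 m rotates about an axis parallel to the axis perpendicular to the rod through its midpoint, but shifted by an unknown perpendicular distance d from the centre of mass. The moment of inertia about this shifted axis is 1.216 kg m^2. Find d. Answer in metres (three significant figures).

About the centre-of-mass axis, I_cm = (1/12)ML² = (1/12)(4.8)(1.4)² = 0.784 kg m^2.
Parallel axis theorem: I = I_cm + Md², so Md² = 1.216 − 0.784 = 0.432 kg m^2.
d = √(0.432 / 4.8) = 0.3 m.

0.300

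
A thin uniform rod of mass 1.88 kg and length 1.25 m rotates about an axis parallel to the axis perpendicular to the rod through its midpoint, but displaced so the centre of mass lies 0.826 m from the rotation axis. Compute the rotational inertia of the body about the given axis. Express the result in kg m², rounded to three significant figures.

1.53

I_cm = (1/12)ML² = (1/12)(1.88)(1.25)² = 0.24479 kg m²; centre at d = 0.826 m, so the parallel axis theorem gives I = 0.24479 + (1.88)(0.826)² = 1.5275 kg m².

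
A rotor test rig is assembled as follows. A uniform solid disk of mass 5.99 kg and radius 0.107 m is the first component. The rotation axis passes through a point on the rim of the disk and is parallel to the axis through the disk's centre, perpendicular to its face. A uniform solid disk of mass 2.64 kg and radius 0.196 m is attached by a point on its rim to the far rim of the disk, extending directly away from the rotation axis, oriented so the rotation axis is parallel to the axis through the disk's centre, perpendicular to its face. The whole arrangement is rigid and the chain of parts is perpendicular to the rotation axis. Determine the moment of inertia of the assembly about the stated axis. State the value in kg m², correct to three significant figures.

Solid disk: I_cm = (1/2)MR² = (1/2)(5.99)(0.107)² = 0.03429 kg m²; centre at d = 0.107 m, so I = I_cm + Md² gives I = 0.03429 + (5.99)(0.107)² = 0.10287 kg m².
Solid disk: I_cm = (1/2)MR² = (1/2)(2.64)(0.196)² = 0.050709 kg m²; centre at d = 0.107 + 0.107 + 0.196 = 0.41 m, so I = I_cm + Md² gives I = 0.050709 + (2.64)(0.41)² = 0.49449 kg m².
Total I = 0.10287 + 0.49449 = 0.59736 kg m².

0.597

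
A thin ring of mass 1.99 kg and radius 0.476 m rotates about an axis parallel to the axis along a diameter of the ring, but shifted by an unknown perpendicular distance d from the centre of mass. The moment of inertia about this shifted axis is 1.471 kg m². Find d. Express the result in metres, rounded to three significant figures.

About the centre-of-mass axis, I_cm = (1/2)MR² = (1/2)(1.99)(0.476)² = 0.22544 kg m².
Parallel axis theorem: I = I_cm + Md², so Md² = 1.471 − 0.22544 = 1.2456 kg m².
d = √(1.2456 / 1.99) = 0.79114 m.

0.791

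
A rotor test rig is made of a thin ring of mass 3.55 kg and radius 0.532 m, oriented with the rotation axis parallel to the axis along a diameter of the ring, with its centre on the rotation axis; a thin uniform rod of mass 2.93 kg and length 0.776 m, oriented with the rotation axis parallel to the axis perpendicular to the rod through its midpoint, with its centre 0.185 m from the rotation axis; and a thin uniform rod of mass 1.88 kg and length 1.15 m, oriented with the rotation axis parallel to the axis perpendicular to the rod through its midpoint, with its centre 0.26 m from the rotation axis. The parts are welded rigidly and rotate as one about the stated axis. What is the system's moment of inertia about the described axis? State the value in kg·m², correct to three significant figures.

1.08

Thin ring: I_cm = (1/2)MR² = (1/2)(3.55)(0.532)² = 0.50237 kg·m²; axis through the centre, so I = 0.50237 kg·m².
Thin rod: I_cm = (1/12)ML² = (1/12)(2.93)(0.776)² = 0.14703 kg·m²; centre at d = 0.185 m, so I = I_cm + Md² gives I = 0.14703 + (2.93)(0.185)² = 0.24731 kg·m².
Thin rod: I_cm = (1/12)ML² = (1/12)(1.88)(1.15)² = 0.20719 kg·m²; centre at d = 0.26 m, so I = I_cm + Md² gives I = 0.20719 + (1.88)(0.26)² = 0.33428 kg·m².
Total I = 0.50237 + 0.24731 + 0.33428 = 1.084 kg·m².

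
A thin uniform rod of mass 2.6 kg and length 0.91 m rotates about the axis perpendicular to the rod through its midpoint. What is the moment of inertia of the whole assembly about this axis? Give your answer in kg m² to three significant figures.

I_cm = (1/12)ML² = (1/12)(2.6)(0.91)² = 0.17942 kg m²; axis through the centre, so I = 0.17942 kg m².

0.179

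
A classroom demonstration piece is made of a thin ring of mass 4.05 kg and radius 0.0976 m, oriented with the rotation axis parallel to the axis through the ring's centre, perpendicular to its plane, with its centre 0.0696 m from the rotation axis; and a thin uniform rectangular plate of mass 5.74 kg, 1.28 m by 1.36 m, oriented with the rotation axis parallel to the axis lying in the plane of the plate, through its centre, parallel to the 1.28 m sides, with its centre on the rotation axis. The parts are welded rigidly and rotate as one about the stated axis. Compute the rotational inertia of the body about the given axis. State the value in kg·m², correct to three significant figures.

Thin ring: I_cm = MR² = (4.05)(0.0976)² = 0.038579 kg·m²; centre at d = 0.0696 m, so I = I_cm + Md² gives I = 0.038579 + (4.05)(0.0696)² = 0.058198 kg·m².
Rectangular plate: I_cm = (1/12)Mb² = (1/12)(5.74)(1.36)² = 0.88473 kg·m²; axis through the centre, so I = 0.88473 kg·m².
Total I = 0.058198 + 0.88473 = 0.94292 kg·m².

0.943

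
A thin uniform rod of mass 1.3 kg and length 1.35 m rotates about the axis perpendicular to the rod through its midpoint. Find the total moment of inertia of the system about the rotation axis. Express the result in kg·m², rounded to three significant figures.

I_cm = (1/12)ML² = (1/12)(1.3)(1.35)² = 0.19744 kg·m²; axis through the centre, so I = 0.19744 kg·m².

0.197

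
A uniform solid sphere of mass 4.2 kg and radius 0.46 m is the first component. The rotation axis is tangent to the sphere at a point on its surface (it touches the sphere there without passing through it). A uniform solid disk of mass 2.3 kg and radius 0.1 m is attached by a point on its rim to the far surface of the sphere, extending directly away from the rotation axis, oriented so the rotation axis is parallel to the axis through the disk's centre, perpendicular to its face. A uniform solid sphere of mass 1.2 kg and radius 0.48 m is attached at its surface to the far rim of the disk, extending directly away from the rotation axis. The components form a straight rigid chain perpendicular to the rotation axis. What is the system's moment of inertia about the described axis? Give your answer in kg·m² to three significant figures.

6.83

Solid sphere: I_cm = (2/5)MR² = (2/5)(4.2)(0.46)² = 0.35549 kg·m²; centre at d = 0.46 m, so the parallel axis theorem gives I = 0.35549 + (4.2)(0.46)² = 1.2442 kg·m².
Solid disk: I_cm = (1/2)MR² = (1/2)(2.3)(0.1)² = 0.0115 kg·m²; centre at d = 0.46 + 0.46 + 0.1 = 1.02 m, so the parallel axis theorem gives I = 0.0115 + (2.3)(1.02)² = 2.4044 kg·m².
Solid sphere: I_cm = (2/5)MR² = (2/5)(1.2)(0.48)² = 0.11059 kg·m²; centre at d = 0.46 + 0.46 + 0.1 + 0.1 + 0.48 = 1.6 m, so the parallel axis theorem gives I = 0.11059 + (1.2)(1.6)² = 3.1826 kg·m².
Total I = 1.2442 + 2.4044 + 3.1826 = 6.8312 kg·m².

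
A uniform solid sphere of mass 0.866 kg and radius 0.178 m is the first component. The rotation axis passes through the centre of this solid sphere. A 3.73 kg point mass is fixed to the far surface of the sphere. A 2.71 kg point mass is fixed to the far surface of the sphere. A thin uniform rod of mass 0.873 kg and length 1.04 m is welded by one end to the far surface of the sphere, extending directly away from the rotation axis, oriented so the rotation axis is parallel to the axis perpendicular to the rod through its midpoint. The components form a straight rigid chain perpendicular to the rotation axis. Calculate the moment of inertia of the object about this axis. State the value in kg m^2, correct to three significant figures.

0.719

Solid sphere: I_cm = (2/5)MR² = (2/5)(0.866)(0.178)² = 0.010975 kg m^2; axis through the centre, so I = 0.010975 kg m^2.
Point mass: I_cm = 0; centre at d = 0.178 m, so I = I_cm + Md² gives I = 0 + (3.73)(0.178)² = 0.11818 kg m^2.
Point mass: I_cm = 0; centre at d = 0.178 m, so I = I_cm + Md² gives I = 0 + (2.71)(0.178)² = 0.085864 kg m^2.
Thin rod: I_cm = (1/12)ML² = (1/12)(0.873)(1.04)² = 0.078686 kg m^2; centre at d = 0.178 + 0.52 = 0.698 m, so I = I_cm + Md² gives I = 0.078686 + (0.873)(0.698)² = 0.50402 kg m^2.
Total I = 0.010975 + 0.11818 + 0.085864 + 0.50402 = 0.71904 kg m^2.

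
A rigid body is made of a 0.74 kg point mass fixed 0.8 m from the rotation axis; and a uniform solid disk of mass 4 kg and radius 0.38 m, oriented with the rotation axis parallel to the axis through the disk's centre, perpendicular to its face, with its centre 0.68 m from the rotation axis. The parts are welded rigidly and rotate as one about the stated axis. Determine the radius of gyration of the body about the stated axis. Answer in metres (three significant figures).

0.742

Point mass: I_cm = 0; centre at d = 0.8 m, so I = I_cm + Md² gives I = 0 + (0.74)(0.8)² = 0.4736 kg m^2.
Solid disk: I_cm = (1/2)MR² = (1/2)(4)(0.38)² = 0.2888 kg m^2; centre at d = 0.68 m, so I = I_cm + Md² gives I = 0.2888 + (4)(0.68)² = 2.1384 kg m^2.
Total I = 2.612 kg m^2; total mass M = 4.74 kg.
k = √(I/M) = √(2.612/4.74) = 0.74233 m.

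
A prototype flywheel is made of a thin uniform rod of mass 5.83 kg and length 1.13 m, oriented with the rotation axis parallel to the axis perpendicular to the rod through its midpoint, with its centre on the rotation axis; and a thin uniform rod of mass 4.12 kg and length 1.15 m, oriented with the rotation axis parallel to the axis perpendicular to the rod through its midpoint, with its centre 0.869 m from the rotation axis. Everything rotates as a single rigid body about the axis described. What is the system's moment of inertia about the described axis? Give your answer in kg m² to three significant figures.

4.19

Thin rod: I_cm = (1/12)ML² = (1/12)(5.83)(1.13)² = 0.62036 kg m²; axis through the centre, so I = 0.62036 kg m².
Thin rod: I_cm = (1/12)ML² = (1/12)(4.12)(1.15)² = 0.45406 kg m²; centre at d = 0.869 m, so I = I_cm + Md² gives I = 0.45406 + (4.12)(0.869)² = 3.5653 kg m².
Total I = 0.62036 + 3.5653 = 4.1857 kg m².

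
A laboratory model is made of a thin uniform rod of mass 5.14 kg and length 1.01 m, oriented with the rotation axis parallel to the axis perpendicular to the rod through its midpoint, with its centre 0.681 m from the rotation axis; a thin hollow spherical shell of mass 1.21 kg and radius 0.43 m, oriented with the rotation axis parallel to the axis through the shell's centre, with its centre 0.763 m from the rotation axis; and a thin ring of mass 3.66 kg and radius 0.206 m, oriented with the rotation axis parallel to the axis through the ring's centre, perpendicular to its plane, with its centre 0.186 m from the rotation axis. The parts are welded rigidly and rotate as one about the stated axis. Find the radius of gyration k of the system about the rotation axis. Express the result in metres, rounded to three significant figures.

Thin rod: I_cm = (1/12)ML² = (1/12)(5.14)(1.01)² = 0.43694 kg·m²; centre at d = 0.681 m, so I = I_cm + Md² gives I = 0.43694 + (5.14)(0.681)² = 2.8207 kg·m².
Spherical shell: I_cm = (2/3)MR² = (2/3)(1.21)(0.43)² = 0.14915 kg·m²; centre at d = 0.763 m, so I = I_cm + Md² gives I = 0.14915 + (1.21)(0.763)² = 0.85358 kg·m².
Thin ring: I_cm = MR² = (3.66)(0.206)² = 0.15532 kg·m²; centre at d = 0.186 m, so I = I_cm + Md² gives I = 0.15532 + (3.66)(0.186)² = 0.28194 kg·m².
Total I = 3.9562 kg·m²; total mass M = 10.01 kg.
k = √(I/M) = √(3.9562/10.01) = 0.62867 m.

0.629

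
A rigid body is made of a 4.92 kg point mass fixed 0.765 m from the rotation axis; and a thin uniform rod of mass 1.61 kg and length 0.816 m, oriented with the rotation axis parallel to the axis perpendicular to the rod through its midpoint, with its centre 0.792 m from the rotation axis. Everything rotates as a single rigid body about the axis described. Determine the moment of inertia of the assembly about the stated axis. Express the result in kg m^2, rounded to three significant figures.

3.98

Point mass: I_cm = 0; centre at d = 0.765 m, so the parallel axis theorem gives I = 0 + (4.92)(0.765)² = 2.8793 kg m^2.
Thin rod: I_cm = (1/12)ML² = (1/12)(1.61)(0.816)² = 0.089336 kg m^2; centre at d = 0.792 m, so the parallel axis theorem gives I = 0.089336 + (1.61)(0.792)² = 1.0992 kg m^2.
Total I = 2.8793 + 1.0992 = 3.9785 kg m^2.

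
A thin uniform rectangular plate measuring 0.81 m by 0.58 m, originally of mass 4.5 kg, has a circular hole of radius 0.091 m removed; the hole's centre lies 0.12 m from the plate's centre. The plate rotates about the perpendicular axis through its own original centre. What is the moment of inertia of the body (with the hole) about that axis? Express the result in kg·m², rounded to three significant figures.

0.368

Unpierced body about its centre: I₀ = (1/12)M(a²+b²) = (1/12)(4.5)[(0.81)² + (0.58)²] = 0.37219 kg·m².
The removed disk has mass m = M·πr²/(ab) = (4.5)·π(0.091)²/(0.81·0.58) = 0.24919 kg (same uniform areal density).
Its moment of inertia about the rotation axis (parallel-axis theorem): I_hole = (1/2)mr² + md² = (1/2)(0.24919)(0.091)² + (0.24919)(0.12)² = 0.0046201 kg·m².
Treating the hole as negative mass, I = I₀ − I_hole = 0.37219 − 0.0046201 = 0.36757 kg·m².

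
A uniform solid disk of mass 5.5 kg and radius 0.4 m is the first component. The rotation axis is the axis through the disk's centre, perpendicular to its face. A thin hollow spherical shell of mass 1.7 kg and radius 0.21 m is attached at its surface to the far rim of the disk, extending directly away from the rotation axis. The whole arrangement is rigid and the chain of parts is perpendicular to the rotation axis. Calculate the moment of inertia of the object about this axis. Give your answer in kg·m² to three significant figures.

Solid disk: I_cm = (1/2)MR² = (1/2)(5.5)(0.4)² = 0.44 kg·m²; axis through the centre, so I = 0.44 kg·m².
Spherical shell: I_cm = (2/3)MR² = (2/3)(1.7)(0.21)² = 0.04998 kg·m²; centre at d = 0.4 + 0.21 = 0.61 m, so I = I_cm + Md² gives I = 0.04998 + (1.7)(0.61)² = 0.68255 kg·m².
Total I = 0.44 + 0.68255 = 1.1225 kg·m².

1.12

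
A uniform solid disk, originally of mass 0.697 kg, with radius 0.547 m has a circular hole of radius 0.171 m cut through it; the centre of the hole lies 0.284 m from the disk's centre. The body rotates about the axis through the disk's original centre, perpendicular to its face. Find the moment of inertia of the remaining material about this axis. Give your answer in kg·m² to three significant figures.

0.0978

Unpierced body about its centre: I₀ = (1/2)MR² = (1/2)(0.697)(0.547)² = 0.10427 kg·m².
The removed disk has mass m = M·(r/R)² = (0.697)(0.171/0.547)² = 0.068116 kg (same uniform areal density).
Its moment of inertia about the rotation axis (parallel-axis theorem): I_hole = (1/2)mr² + md² = (1/2)(0.068116)(0.171)² + (0.068116)(0.284)² = 0.0064899 kg·m².
Treating the hole as negative mass, I = I₀ − I_hole = 0.10427 − 0.0064899 = 0.097784 kg·m².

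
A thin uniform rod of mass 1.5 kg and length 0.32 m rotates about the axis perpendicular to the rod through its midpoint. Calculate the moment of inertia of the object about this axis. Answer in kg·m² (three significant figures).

I_cm = (1/12)ML² = (1/12)(1.5)(0.32)² = 0.0128 kg·m²; axis through the centre, so I = 0.0128 kg·m².

0.0128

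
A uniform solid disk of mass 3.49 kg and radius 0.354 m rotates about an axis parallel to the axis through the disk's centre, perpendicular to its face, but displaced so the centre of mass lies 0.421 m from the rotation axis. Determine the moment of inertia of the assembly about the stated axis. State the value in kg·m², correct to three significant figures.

I_cm = (1/2)MR² = (1/2)(3.49)(0.354)² = 0.21868 kg·m²; centre at d = 0.421 m, so the parallel axis theorem gives I = 0.21868 + (3.49)(0.421)² = 0.83725 kg·m².

0.837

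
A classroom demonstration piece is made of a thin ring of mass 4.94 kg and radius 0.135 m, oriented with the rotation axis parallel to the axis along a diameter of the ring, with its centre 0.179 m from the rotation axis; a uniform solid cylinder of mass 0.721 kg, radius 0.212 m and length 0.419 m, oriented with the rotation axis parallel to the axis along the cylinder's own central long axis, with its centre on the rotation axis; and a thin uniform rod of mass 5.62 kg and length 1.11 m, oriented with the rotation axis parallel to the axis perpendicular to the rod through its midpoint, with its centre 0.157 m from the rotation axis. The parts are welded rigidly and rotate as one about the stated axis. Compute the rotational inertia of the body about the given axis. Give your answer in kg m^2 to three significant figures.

0.935

Thin ring: I_cm = (1/2)MR² = (1/2)(4.94)(0.135)² = 0.045016 kg m^2; centre at d = 0.179 m, so the parallel axis theorem gives I = 0.045016 + (4.94)(0.179)² = 0.2033 kg m^2.
Solid cylinder: I_cm = (1/2)MR² = (1/2)(0.721)(0.212)² = 0.016202 kg m^2; axis through the centre, so I = 0.016202 kg m^2.
Thin rod: I_cm = (1/12)ML² = (1/12)(5.62)(1.11)² = 0.57703 kg m^2; centre at d = 0.157 m, so the parallel axis theorem gives I = 0.57703 + (5.62)(0.157)² = 0.71556 kg m^2.
Total I = 0.2033 + 0.016202 + 0.71556 = 0.93506 kg m^2.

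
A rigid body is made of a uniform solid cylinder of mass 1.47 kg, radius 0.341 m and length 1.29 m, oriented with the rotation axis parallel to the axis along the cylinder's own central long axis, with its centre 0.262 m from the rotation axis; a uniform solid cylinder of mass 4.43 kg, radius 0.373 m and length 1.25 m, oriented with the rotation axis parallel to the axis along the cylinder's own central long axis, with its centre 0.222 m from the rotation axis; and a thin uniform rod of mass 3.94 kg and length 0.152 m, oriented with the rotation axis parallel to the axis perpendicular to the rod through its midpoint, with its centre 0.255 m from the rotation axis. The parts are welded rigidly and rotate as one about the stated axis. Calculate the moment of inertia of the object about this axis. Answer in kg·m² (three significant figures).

0.977

Solid cylinder: I_cm = (1/2)MR² = (1/2)(1.47)(0.341)² = 0.085467 kg·m²; centre at d = 0.262 m, so the parallel axis theorem gives I = 0.085467 + (1.47)(0.262)² = 0.18637 kg·m².
Solid cylinder: I_cm = (1/2)MR² = (1/2)(4.43)(0.373)² = 0.30817 kg·m²; centre at d = 0.222 m, so the parallel axis theorem gives I = 0.30817 + (4.43)(0.222)² = 0.5265 kg·m².
Thin rod: I_cm = (1/12)ML² = (1/12)(3.94)(0.152)² = 0.0075858 kg·m²; centre at d = 0.255 m, so the parallel axis theorem gives I = 0.0075858 + (3.94)(0.255)² = 0.26378 kg·m².
Total I = 0.18637 + 0.5265 + 0.26378 = 0.97666 kg·m².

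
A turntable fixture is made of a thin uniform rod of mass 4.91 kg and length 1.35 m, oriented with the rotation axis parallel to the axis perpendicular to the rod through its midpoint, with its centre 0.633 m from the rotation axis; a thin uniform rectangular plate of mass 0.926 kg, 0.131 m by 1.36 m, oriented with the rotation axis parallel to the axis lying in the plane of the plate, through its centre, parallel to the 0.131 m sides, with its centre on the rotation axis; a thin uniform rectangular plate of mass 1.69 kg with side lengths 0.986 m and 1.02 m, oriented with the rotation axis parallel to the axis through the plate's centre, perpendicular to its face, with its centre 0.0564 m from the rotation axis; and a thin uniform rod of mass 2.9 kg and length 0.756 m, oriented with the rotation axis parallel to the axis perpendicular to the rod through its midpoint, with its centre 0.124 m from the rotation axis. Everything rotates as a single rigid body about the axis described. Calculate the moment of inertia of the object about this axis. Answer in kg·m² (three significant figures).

3.33

Thin rod: I_cm = (1/12)ML² = (1/12)(4.91)(1.35)² = 0.74571 kg·m²; centre at d = 0.633 m, so I = I_cm + Md² gives I = 0.74571 + (4.91)(0.633)² = 2.7131 kg·m².
Rectangular plate: I_cm = (1/12)Mb² = (1/12)(0.926)(1.36)² = 0.14273 kg·m²; axis through the centre, so I = 0.14273 kg·m².
Rectangular plate: I_cm = (1/12)M(a²+b²) = (1/12)(1.69)[(0.986)² + (1.02)²] = 0.28344 kg·m²; centre at d = 0.0564 m, so I = I_cm + Md² gives I = 0.28344 + (1.69)(0.0564)² = 0.28882 kg·m².
Thin rod: I_cm = (1/12)ML² = (1/12)(2.9)(0.756)² = 0.13812 kg·m²; centre at d = 0.124 m, so I = I_cm + Md² gives I = 0.13812 + (2.9)(0.124)² = 0.18271 kg·m².
Total I = 2.7131 + 0.14273 + 0.28882 + 0.18271 = 3.3273 kg·m².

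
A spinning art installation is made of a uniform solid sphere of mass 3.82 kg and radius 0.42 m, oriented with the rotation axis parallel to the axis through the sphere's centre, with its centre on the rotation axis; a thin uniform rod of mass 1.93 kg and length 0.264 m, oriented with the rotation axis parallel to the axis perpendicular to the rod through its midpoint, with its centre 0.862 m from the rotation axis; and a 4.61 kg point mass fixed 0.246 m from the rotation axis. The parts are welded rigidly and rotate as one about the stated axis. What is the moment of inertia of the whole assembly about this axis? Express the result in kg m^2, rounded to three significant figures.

1.99

Solid sphere: I_cm = (2/5)MR² = (2/5)(3.82)(0.42)² = 0.26954 kg m^2; axis through the centre, so I = 0.26954 kg m^2.
Thin rod: I_cm = (1/12)ML² = (1/12)(1.93)(0.264)² = 0.011209 kg m^2; centre at d = 0.862 m, so I = I_cm + Md² gives I = 0.011209 + (1.93)(0.862)² = 1.4453 kg m^2.
Point mass: I_cm = 0; centre at d = 0.246 m, so I = I_cm + Md² gives I = 0 + (4.61)(0.246)² = 0.27898 kg m^2.
Total I = 0.26954 + 1.4453 + 0.27898 = 1.9938 kg m^2.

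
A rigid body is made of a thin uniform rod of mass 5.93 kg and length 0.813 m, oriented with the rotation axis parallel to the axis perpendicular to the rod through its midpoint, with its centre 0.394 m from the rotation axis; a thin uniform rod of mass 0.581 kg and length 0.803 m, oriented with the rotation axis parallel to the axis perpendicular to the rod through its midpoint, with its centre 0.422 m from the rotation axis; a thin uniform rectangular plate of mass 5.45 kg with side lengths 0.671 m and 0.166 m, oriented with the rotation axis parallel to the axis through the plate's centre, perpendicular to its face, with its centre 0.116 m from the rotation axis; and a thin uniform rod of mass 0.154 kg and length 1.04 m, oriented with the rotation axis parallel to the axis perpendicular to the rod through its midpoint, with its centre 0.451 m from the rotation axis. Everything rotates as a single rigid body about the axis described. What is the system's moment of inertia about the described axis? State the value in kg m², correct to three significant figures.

1.72

Thin rod: I_cm = (1/12)ML² = (1/12)(5.93)(0.813)² = 0.32663 kg m²; centre at d = 0.394 m, so I = I_cm + Md² gives I = 0.32663 + (5.93)(0.394)² = 1.2472 kg m².
Thin rod: I_cm = (1/12)ML² = (1/12)(0.581)(0.803)² = 0.03122 kg m²; centre at d = 0.422 m, so I = I_cm + Md² gives I = 0.03122 + (0.581)(0.422)² = 0.13469 kg m².
Rectangular plate: I_cm = (1/12)M(a²+b²) = (1/12)(5.45)[(0.671)² + (0.166)²] = 0.217 kg m²; centre at d = 0.116 m, so I = I_cm + Md² gives I = 0.217 + (5.45)(0.116)² = 0.29033 kg m².
Thin rod: I_cm = (1/12)ML² = (1/12)(0.154)(1.04)² = 0.013881 kg m²; centre at d = 0.451 m, so I = I_cm + Md² gives I = 0.013881 + (0.154)(0.451)² = 0.045204 kg m².
Total I = 1.2472 + 0.13469 + 0.29033 + 0.045204 = 1.7174 kg m².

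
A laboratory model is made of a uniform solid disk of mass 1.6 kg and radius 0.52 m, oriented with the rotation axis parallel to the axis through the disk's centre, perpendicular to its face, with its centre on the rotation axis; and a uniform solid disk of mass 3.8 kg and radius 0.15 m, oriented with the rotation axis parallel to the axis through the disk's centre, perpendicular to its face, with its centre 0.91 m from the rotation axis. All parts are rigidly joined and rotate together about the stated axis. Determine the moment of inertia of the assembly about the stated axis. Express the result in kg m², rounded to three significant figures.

3.41

Solid disk: I_cm = (1/2)MR² = (1/2)(1.6)(0.52)² = 0.21632 kg m²; axis through the centre, so I = 0.21632 kg m².
Solid disk: I_cm = (1/2)MR² = (1/2)(3.8)(0.15)² = 0.04275 kg m²; centre at d = 0.91 m, so the parallel axis theorem gives I = 0.04275 + (3.8)(0.91)² = 3.1895 kg m².
Total I = 0.21632 + 3.1895 = 3.4059 kg m².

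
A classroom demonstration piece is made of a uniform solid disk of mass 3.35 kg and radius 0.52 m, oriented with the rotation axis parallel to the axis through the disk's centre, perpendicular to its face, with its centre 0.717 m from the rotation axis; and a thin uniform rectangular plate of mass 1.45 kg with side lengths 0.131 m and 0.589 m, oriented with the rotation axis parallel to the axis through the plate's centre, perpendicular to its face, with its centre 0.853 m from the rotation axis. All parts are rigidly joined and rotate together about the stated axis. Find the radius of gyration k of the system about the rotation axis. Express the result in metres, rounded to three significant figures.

Solid disk: I_cm = (1/2)MR² = (1/2)(3.35)(0.52)² = 0.45292 kg m^2; centre at d = 0.717 m, so the parallel axis theorem gives I = 0.45292 + (3.35)(0.717)² = 2.1751 kg m^2.
Rectangular plate: I_cm = (1/12)M(a²+b²) = (1/12)(1.45)[(0.131)² + (0.589)²] = 0.043993 kg m^2; centre at d = 0.853 m, so the parallel axis theorem gives I = 0.043993 + (1.45)(0.853)² = 1.099 kg m^2.
Total I = 3.2741 kg m^2; total mass M = 4.8 kg.
k = √(I/M) = √(3.2741/4.8) = 0.8259 m.

0.826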